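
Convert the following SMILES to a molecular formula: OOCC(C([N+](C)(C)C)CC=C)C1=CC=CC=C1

Heavy atoms from the SMILES: 15 C, 1 N, 2 O.
Implicit hydrogens by atom environment:
  5 × C (aromatic): 1 H each → 5
  3 × C: 3 H each → 9
  3 × C: 2 H each → 6
  3 × C: 1 H each → 3
  1 × C (aromatic): no H
  1 × N (charge +1): no H
  1 × O: 1 H
  1 × O: no H
  Total hydrogens = 24.
Net charge +1.
Molecular formula: C15H24NO2+

C15H24NO2+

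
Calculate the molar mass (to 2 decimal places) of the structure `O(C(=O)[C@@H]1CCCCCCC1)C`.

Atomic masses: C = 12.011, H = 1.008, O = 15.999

170.25

Molecular formula: C10H18O2.
M = 10×12.011 + 18×1.008 + 2×15.999 = 170.25 g/mol.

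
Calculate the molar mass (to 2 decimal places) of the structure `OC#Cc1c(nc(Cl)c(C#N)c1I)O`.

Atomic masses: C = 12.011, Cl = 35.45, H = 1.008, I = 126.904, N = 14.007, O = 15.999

Molecular formula: C8H2ClIN2O2.
M = 8×12.011 + 1×35.45 + 2×1.008 + 1×126.904 + 2×14.007 + 2×15.999 = 320.47 g/mol.

320.47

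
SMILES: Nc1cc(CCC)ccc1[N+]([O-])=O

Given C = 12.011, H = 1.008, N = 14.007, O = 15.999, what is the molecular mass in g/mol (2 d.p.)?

Molecular formula: C9H12N2O2.
M = 9×12.011 + 12×1.008 + 2×14.007 + 2×15.999 = 180.21 g/mol.

180.21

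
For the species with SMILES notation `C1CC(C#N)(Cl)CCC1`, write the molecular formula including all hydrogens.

Heavy atoms from the SMILES: 7 C, 1 Cl, 1 N.
Implicit hydrogens by atom environment:
  5 × C: 2 H each → 10
  2 × C: no H
  1 × Cl: no H
  1 × N: no H
  Total hydrogens = 10.
Molecular formula: C7H10ClN

C7H10ClN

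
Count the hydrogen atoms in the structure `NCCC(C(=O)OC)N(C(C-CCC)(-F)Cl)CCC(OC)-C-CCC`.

Hydrogens are implicit in SMILES; fill each atom to its normal valence:
  10 × C: 2 H each → 20
  4 × C: 3 H each → 12
  3 × O: no H
  2 × C: 1 H each → 2
  2 × C: no H
  1 × Cl: no H
  1 × F: no H
  1 × N: 2 H
  1 × N: no H
  Total hydrogens = 36.

36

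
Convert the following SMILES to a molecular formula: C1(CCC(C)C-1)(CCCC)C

Heavy atoms from the SMILES: 11 C.
Implicit hydrogens by atom environment:
  6 × C: 2 H each → 12
  3 × C: 3 H each → 9
  1 × C: 1 H
  1 × C: no H
  Total hydrogens = 22.
Molecular formula: C11H22

C11H22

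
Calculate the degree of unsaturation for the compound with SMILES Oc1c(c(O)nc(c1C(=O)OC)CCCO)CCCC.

5

Molecular formula from the SMILES: C14H21NO5.
DoU = (2C + 2 + N − H − X)/2 = (2·14 + 2 + 1 − 21 − 0)/2 = 10/2 = 5.
(Structurally: 1 ring(s) + 4 π bond(s) = 5.)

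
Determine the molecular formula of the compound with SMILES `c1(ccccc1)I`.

Heavy atoms from the SMILES: 6 C, 1 I.
Implicit hydrogens by atom environment:
  5 × C (aromatic): 1 H each → 5
  1 × C (aromatic): no H
  1 × I: no H
  Total hydrogens = 5.
Molecular formula: C6H5I

C6H5I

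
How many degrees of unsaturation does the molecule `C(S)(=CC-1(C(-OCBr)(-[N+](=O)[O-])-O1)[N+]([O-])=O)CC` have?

Molecular formula from the SMILES: C7H9BrN2O6S.
DoU = (2C + 2 + N − H − X)/2 = (2·7 + 2 + 2 − 9 − 1)/2 = 8/2 = 4.
(Structurally: 1 ring(s) + 3 π bond(s) = 4.)

4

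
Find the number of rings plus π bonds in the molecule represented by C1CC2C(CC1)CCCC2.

Molecular formula from the SMILES: C10H18.
DoU = (2C + 2 + N − H − X)/2 = (2·10 + 2 + 0 − 18 − 0)/2 = 4/2 = 2.
(Structurally: 2 ring(s) + 0 π bond(s) = 2.)

2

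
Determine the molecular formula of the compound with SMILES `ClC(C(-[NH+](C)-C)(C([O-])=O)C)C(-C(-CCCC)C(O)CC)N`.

C15H31ClN2O3

Heavy atoms from the SMILES: 15 C, 1 Cl, 2 N, 3 O.
Implicit hydrogens by atom environment:
  5 × C: 3 H each → 15
  4 × C: 2 H each → 8
  4 × C: 1 H each → 4
  2 × C: no H
  1 × Cl: no H
  1 × N: 2 H
  1 × N (charge +1): 1 H
  1 × O: 1 H
  1 × O: no H
  1 × O (charge -1): no H
  Total hydrogens = 31.
Molecular formula: C15H31ClN2O3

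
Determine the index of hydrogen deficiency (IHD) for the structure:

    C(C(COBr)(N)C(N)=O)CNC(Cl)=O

Molecular formula from the SMILES: C6H11BrClN3O3.
DoU = (2C + 2 + N − H − X)/2 = (2·6 + 2 + 3 − 11 − 2)/2 = 4/2 = 2.
(Structurally: 0 ring(s) + 2 π bond(s) = 2.)

2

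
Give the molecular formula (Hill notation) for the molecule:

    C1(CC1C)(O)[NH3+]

C4H10NO+

Heavy atoms from the SMILES: 4 C, 1 N, 1 O.
Implicit hydrogens by atom environment:
  1 × C: 3 H
  1 × C: 2 H
  1 × C: 1 H
  1 × C: no H
  1 × N (charge +1): 3 H
  1 × O: 1 H
  Total hydrogens = 10.
Net charge +1.
Molecular formula: C4H10NO+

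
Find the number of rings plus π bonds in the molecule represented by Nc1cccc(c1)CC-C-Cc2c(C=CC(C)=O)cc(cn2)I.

Molecular formula from the SMILES: C19H21IN2O.
DoU = (2C + 2 + N − H − X)/2 = (2·19 + 2 + 2 − 21 − 1)/2 = 20/2 = 10.
(Structurally: 2 ring(s) + 8 π bond(s) = 10.)

10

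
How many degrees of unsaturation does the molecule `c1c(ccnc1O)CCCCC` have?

4

Molecular formula from the SMILES: C10H15NO.
DoU = (2C + 2 + N − H − X)/2 = (2·10 + 2 + 1 − 15 − 0)/2 = 8/2 = 4.
(Structurally: 1 ring(s) + 3 π bond(s) = 4.)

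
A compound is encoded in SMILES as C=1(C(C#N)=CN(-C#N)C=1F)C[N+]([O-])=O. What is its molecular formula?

C7H3FN4O2

Heavy atoms from the SMILES: 7 C, 1 F, 4 N, 2 O.
Implicit hydrogens by atom environment:
  3 × C (aromatic): no H
  2 × C: no H
  2 × N: no H
  1 × C: 2 H
  1 × C (aromatic): 1 H
  1 × F: no H
  1 × N (aromatic): no H
  1 × N (charge +1): no H
  1 × O: no H
  1 × O (charge -1): no H
  Total hydrogens = 3.
Molecular formula: C7H3FN4O2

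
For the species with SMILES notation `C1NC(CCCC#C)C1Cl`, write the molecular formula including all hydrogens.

C8H12ClN

Heavy atoms from the SMILES: 8 C, 1 Cl, 1 N.
Implicit hydrogens by atom environment:
  4 × C: 2 H each → 8
  3 × C: 1 H each → 3
  1 × C: no H
  1 × Cl: no H
  1 × N: 1 H
  Total hydrogens = 12.
Molecular formula: C8H12ClN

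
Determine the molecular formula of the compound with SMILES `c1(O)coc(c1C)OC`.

C6H8O3

Heavy atoms from the SMILES: 6 C, 3 O.
Implicit hydrogens by atom environment:
  3 × C (aromatic): no H
  2 × C: 3 H each → 6
  1 × C (aromatic): 1 H
  1 × O: 1 H
  1 × O (aromatic): no H
  1 × O: no H
  Total hydrogens = 8.
Molecular formula: C6H8O3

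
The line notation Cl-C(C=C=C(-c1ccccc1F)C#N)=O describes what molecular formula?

C11H5ClFNO

Heavy atoms from the SMILES: 11 C, 1 Cl, 1 F, 1 N, 1 O.
Implicit hydrogens by atom environment:
  4 × C (aromatic): 1 H each → 4
  4 × C: no H
  2 × C (aromatic): no H
  1 × C: 1 H
  1 × Cl: no H
  1 × F: no H
  1 × N: no H
  1 × O: no H
  Total hydrogens = 5.
Molecular formula: C11H5ClFNO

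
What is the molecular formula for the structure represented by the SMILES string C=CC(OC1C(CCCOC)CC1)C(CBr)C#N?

Heavy atoms from the SMILES: 1 Br, 14 C, 1 N, 2 O.
Implicit hydrogens by atom environment:
  7 × C: 2 H each → 14
  5 × C: 1 H each → 5
  2 × O: no H
  1 × Br: no H
  1 × C: 3 H
  1 × C: no H
  1 × N: no H
  Total hydrogens = 22.
Molecular formula: C14H22BrNO2

C14H22BrNO2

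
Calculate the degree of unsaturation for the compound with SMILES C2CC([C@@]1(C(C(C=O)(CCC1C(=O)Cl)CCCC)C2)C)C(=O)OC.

Molecular formula from the SMILES: C19H29ClO4.
DoU = (2C + 2 + N − H − X)/2 = (2·19 + 2 + 0 − 29 − 1)/2 = 10/2 = 5.
(Structurally: 2 ring(s) + 3 π bond(s) = 5.)

5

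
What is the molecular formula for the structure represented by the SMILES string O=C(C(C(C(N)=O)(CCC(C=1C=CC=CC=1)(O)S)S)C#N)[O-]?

Heavy atoms from the SMILES: 14 C, 2 N, 4 O, 2 S.
Implicit hydrogens by atom environment:
  5 × C (aromatic): 1 H each → 5
  5 × C: no H
  2 × C: 2 H each → 4
  2 × O: no H
  2 × S: 1 H each → 2
  1 × C: 1 H
  1 × C (aromatic): no H
  1 × N: 2 H
  1 × N: no H
  1 × O: 1 H
  1 × O (charge -1): no H
  Total hydrogens = 15.
Net charge -1.
Molecular formula: C14H15N2O4S2-

C14H15N2O4S2-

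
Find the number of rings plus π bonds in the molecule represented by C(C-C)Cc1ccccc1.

4

Molecular formula from the SMILES: C10H14.
DoU = (2C + 2 + N − H − X)/2 = (2·10 + 2 + 0 − 14 − 0)/2 = 8/2 = 4.
(Structurally: 1 ring(s) + 3 π bond(s) = 4.)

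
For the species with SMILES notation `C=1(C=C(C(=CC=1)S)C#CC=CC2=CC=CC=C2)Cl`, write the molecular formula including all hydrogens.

Heavy atoms from the SMILES: 16 C, 1 Cl, 1 S.
Implicit hydrogens by atom environment:
  8 × C (aromatic): 1 H each → 8
  4 × C (aromatic): no H
  2 × C: 1 H each → 2
  2 × C: no H
  1 × Cl: no H
  1 × S: 1 H
  Total hydrogens = 11.
Molecular formula: C16H11ClS

C16H11ClS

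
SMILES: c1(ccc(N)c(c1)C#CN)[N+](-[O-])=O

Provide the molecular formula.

Heavy atoms from the SMILES: 8 C, 3 N, 2 O.
Implicit hydrogens by atom environment:
  3 × C (aromatic): 1 H each → 3
  3 × C (aromatic): no H
  2 × C: no H
  2 × N: 2 H each → 4
  1 × N (charge +1): no H
  1 × O: no H
  1 × O (charge -1): no H
  Total hydrogens = 7.
Molecular formula: C8H7N3O2

C8H7N3O2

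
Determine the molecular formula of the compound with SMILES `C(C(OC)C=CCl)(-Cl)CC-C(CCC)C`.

Heavy atoms from the SMILES: 12 C, 2 Cl, 1 O.
Implicit hydrogens by atom environment:
  5 × C: 1 H each → 5
  4 × C: 2 H each → 8
  3 × C: 3 H each → 9
  2 × Cl: no H
  1 × O: no H
  Total hydrogens = 22.
Molecular formula: C12H22Cl2O

C12H22Cl2O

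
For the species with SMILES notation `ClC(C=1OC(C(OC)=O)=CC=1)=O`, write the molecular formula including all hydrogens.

Heavy atoms from the SMILES: 7 C, 1 Cl, 4 O.
Implicit hydrogens by atom environment:
  3 × O: no H
  2 × C (aromatic): 1 H each → 2
  2 × C (aromatic): no H
  2 × C: no H
  1 × C: 3 H
  1 × Cl: no H
  1 × O (aromatic): no H
  Total hydrogens = 5.
Molecular formula: C7H5ClO4

C7H5ClO4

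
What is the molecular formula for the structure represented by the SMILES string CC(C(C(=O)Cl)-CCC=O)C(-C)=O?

C9H13ClO3

Heavy atoms from the SMILES: 9 C, 1 Cl, 3 O.
Implicit hydrogens by atom environment:
  3 × C: 1 H each → 3
  3 × O: no H
  2 × C: 3 H each → 6
  2 × C: 2 H each → 4
  2 × C: no H
  1 × Cl: no H
  Total hydrogens = 13.
Molecular formula: C9H13ClO3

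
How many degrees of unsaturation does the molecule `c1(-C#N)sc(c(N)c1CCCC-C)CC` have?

5

Molecular formula from the SMILES: C12H18N2S.
DoU = (2C + 2 + N − H − X)/2 = (2·12 + 2 + 2 − 18 − 0)/2 = 10/2 = 5.
(Structurally: 1 ring(s) + 4 π bond(s) = 5.)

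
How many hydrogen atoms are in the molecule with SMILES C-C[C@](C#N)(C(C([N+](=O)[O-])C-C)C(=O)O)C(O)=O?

Hydrogens are implicit in SMILES; fill each atom to its normal valence:
  4 × C: no H
  3 × O: no H
  2 × C: 3 H each → 6
  2 × C: 2 H each → 4
  2 × C: 1 H each → 2
  2 × O: 1 H each → 2
  1 × N: no H
  1 × N (charge +1): no H
  1 × O (charge -1): no H
  Total hydrogens = 14.

14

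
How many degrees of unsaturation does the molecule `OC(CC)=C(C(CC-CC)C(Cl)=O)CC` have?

Molecular formula from the SMILES: C12H21ClO2.
DoU = (2C + 2 + N − H − X)/2 = (2·12 + 2 + 0 − 21 − 1)/2 = 4/2 = 2.
(Structurally: 0 ring(s) + 2 π bond(s) = 2.)

2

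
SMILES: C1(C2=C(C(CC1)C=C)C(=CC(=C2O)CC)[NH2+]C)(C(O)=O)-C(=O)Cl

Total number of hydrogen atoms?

21

Hydrogens are implicit in SMILES; fill each atom to its normal valence:
  5 × C (aromatic): no H
  4 × C: 2 H each → 8
  3 × C: no H
  2 × C: 3 H each → 6
  2 × C: 1 H each → 2
  2 × O: 1 H each → 2
  2 × O: no H
  1 × C (aromatic): 1 H
  1 × Cl: no H
  1 × N (charge +1): 2 H
  Total hydrogens = 21.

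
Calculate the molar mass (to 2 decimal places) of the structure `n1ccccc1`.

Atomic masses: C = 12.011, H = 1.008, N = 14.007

Molecular formula: C5H5N.
M = 5×12.011 + 5×1.008 + 1×14.007 = 79.10 g/mol.

79.10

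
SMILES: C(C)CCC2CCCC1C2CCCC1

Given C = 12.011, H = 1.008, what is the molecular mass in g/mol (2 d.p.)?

194.36

Molecular formula: C14H26.
M = 14×12.011 + 26×1.008 = 194.36 g/mol.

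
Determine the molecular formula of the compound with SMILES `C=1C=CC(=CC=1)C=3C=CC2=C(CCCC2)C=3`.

C16H16

Heavy atoms from the SMILES: 16 C.
Implicit hydrogens by atom environment:
  8 × C (aromatic): 1 H each → 8
  4 × C: 2 H each → 8
  4 × C (aromatic): no H
  Total hydrogens = 16.
Molecular formula: C16H16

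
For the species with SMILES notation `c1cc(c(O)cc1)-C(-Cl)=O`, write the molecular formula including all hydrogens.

C7H5ClO2

Heavy atoms from the SMILES: 7 C, 1 Cl, 2 O.
Implicit hydrogens by atom environment:
  4 × C (aromatic): 1 H each → 4
  2 × C (aromatic): no H
  1 × C: no H
  1 × Cl: no H
  1 × O: 1 H
  1 × O: no H
  Total hydrogens = 5.
Molecular formula: C7H5ClO2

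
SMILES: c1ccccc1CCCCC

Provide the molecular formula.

C11H16

Heavy atoms from the SMILES: 11 C.
Implicit hydrogens by atom environment:
  5 × C (aromatic): 1 H each → 5
  4 × C: 2 H each → 8
  1 × C: 3 H
  1 × C (aromatic): no H
  Total hydrogens = 16.
Molecular formula: C11H16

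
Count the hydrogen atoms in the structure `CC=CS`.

Hydrogens are implicit in SMILES; fill each atom to its normal valence:
  2 × C: 1 H each → 2
  1 × C: 3 H
  1 × S: 1 H
  Total hydrogens = 6.

6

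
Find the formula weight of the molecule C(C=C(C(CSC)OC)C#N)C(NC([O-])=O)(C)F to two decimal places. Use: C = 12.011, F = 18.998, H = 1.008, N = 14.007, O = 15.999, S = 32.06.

275.32

Molecular formula: C11H16FN2O3S-.
M = 11×12.011 + 1×18.998 + 16×1.008 + 2×14.007 + 3×15.999 + 1×32.06 = 275.32 g/mol.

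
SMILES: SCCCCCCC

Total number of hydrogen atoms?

16

Hydrogens are implicit in SMILES; fill each atom to its normal valence:
  6 × C: 2 H each → 12
  1 × C: 3 H
  1 × S: 1 H
  Total hydrogens = 16.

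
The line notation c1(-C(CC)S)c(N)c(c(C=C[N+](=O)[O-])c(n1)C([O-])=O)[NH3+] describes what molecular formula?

C11H14N4O4S

Heavy atoms from the SMILES: 11 C, 4 N, 4 O, 1 S.
Implicit hydrogens by atom environment:
  5 × C (aromatic): no H
  3 × C: 1 H each → 3
  2 × O: no H
  2 × O (charge -1): no H
  1 × C: 3 H
  1 × C: 2 H
  1 × C: no H
  1 × N (charge +1): 3 H
  1 × N: 2 H
  1 × N (aromatic): no H
  1 × N (charge +1): no H
  1 × S: 1 H
  Total hydrogens = 14.
Molecular formula: C11H14N4O4S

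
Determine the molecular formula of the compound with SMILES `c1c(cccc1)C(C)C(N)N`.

Heavy atoms from the SMILES: 9 C, 2 N.
Implicit hydrogens by atom environment:
  5 × C (aromatic): 1 H each → 5
  2 × C: 1 H each → 2
  2 × N: 2 H each → 4
  1 × C: 3 H
  1 × C (aromatic): no H
  Total hydrogens = 14.
Molecular formula: C9H14N2

C9H14N2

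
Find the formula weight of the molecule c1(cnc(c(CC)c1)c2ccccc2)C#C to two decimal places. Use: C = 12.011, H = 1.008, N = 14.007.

Molecular formula: C15H13N.
M = 15×12.011 + 13×1.008 + 1×14.007 = 207.28 g/mol.

207.28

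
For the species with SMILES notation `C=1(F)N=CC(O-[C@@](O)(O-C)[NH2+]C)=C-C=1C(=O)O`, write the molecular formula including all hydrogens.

C9H12FN2O5+

Heavy atoms from the SMILES: 9 C, 1 F, 2 N, 5 O.
Implicit hydrogens by atom environment:
  3 × C (aromatic): no H
  3 × O: no H
  2 × C: 3 H each → 6
  2 × C (aromatic): 1 H each → 2
  2 × C: no H
  2 × O: 1 H each → 2
  1 × F: no H
  1 × N (charge +1): 2 H
  1 × N (aromatic): no H
  Total hydrogens = 12.
Net charge +1.
Molecular formula: C9H12FN2O5+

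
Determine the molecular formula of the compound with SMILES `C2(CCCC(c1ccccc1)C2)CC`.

C14H20

Heavy atoms from the SMILES: 14 C.
Implicit hydrogens by atom environment:
  5 × C: 2 H each → 10
  5 × C (aromatic): 1 H each → 5
  2 × C: 1 H each → 2
  1 × C: 3 H
  1 × C (aromatic): no H
  Total hydrogens = 20.
Molecular formula: C14H20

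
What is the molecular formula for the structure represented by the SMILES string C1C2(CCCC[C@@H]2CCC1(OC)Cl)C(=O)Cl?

Heavy atoms from the SMILES: 12 C, 2 Cl, 2 O.
Implicit hydrogens by atom environment:
  7 × C: 2 H each → 14
  3 × C: no H
  2 × Cl: no H
  2 × O: no H
  1 × C: 3 H
  1 × C: 1 H
  Total hydrogens = 18.
Molecular formula: C12H18Cl2O2

C12H18Cl2O2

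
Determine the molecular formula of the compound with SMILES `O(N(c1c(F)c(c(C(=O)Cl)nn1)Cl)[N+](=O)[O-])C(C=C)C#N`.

C9H4Cl2FN5O4

Heavy atoms from the SMILES: 9 C, 2 Cl, 1 F, 5 N, 4 O.
Implicit hydrogens by atom environment:
  4 × C (aromatic): no H
  3 × O: no H
  2 × C: 1 H each → 2
  2 × C: no H
  2 × Cl: no H
  2 × N (aromatic): no H
  2 × N: no H
  1 × C: 2 H
  1 × F: no H
  1 × N (charge +1): no H
  1 × O (charge -1): no H
  Total hydrogens = 4.
Molecular formula: C9H4Cl2FN5O4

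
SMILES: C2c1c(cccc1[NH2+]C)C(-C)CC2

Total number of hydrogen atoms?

Hydrogens are implicit in SMILES; fill each atom to its normal valence:
  3 × C: 2 H each → 6
  3 × C (aromatic): 1 H each → 3
  3 × C (aromatic): no H
  2 × C: 3 H each → 6
  1 × C: 1 H
  1 × N (charge +1): 2 H
  Total hydrogens = 18.

18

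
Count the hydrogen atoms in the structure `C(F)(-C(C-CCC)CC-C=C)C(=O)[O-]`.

Hydrogens are implicit in SMILES; fill each atom to its normal valence:
  6 × C: 2 H each → 12
  3 × C: 1 H each → 3
  1 × C: 3 H
  1 × C: no H
  1 × F: no H
  1 × O: no H
  1 × O (charge -1): no H
  Total hydrogens = 18.

18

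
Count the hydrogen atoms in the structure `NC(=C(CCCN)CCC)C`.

Hydrogens are implicit in SMILES; fill each atom to its normal valence:
  5 × C: 2 H each → 10
  2 × C: 3 H each → 6
  2 × C: no H
  2 × N: 2 H each → 4
  Total hydrogens = 20.

20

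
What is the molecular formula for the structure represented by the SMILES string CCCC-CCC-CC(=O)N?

Heavy atoms from the SMILES: 9 C, 1 N, 1 O.
Implicit hydrogens by atom environment:
  7 × C: 2 H each → 14
  1 × C: 3 H
  1 × C: no H
  1 × N: 2 H
  1 × O: no H
  Total hydrogens = 19.
Molecular formula: C9H19NO

C9H19NO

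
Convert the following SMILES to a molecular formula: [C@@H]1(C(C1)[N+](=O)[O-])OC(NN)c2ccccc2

Heavy atoms from the SMILES: 10 C, 3 N, 3 O.
Implicit hydrogens by atom environment:
  5 × C (aromatic): 1 H each → 5
  3 × C: 1 H each → 3
  2 × O: no H
  1 × C: 2 H
  1 × C (aromatic): no H
  1 × N: 2 H
  1 × N: 1 H
  1 × N (charge +1): no H
  1 × O (charge -1): no H
  Total hydrogens = 13.
Molecular formula: C10H13N3O3

C10H13N3O3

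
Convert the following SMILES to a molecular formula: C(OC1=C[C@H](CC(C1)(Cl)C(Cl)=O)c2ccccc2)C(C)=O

C16H16Cl2O3

Heavy atoms from the SMILES: 16 C, 2 Cl, 3 O.
Implicit hydrogens by atom environment:
  5 × C (aromatic): 1 H each → 5
  4 × C: no H
  3 × C: 2 H each → 6
  3 × O: no H
  2 × C: 1 H each → 2
  2 × Cl: no H
  1 × C: 3 H
  1 × C (aromatic): no H
  Total hydrogens = 16.
Molecular formula: C16H16Cl2O3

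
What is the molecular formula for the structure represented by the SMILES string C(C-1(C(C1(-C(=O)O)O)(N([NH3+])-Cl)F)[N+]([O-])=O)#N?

Heavy atoms from the SMILES: 5 C, 1 Cl, 1 F, 4 N, 5 O.
Implicit hydrogens by atom environment:
  5 × C: no H
  2 × N: no H
  2 × O: 1 H each → 2
  2 × O: no H
  1 × Cl: no H
  1 × F: no H
  1 × N (charge +1): 3 H
  1 × N (charge +1): no H
  1 × O (charge -1): no H
  Total hydrogens = 5.
Net charge +1.
Molecular formula: C5H5ClFN4O5+

C5H5ClFN4O5+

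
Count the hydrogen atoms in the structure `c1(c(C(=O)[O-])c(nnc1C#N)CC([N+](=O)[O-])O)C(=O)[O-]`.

Hydrogens are implicit in SMILES; fill each atom to its normal valence:
  4 × C (aromatic): no H
  3 × C: no H
  3 × O: no H
  3 × O (charge -1): no H
  2 × N (aromatic): no H
  1 × C: 2 H
  1 × C: 1 H
  1 × N: no H
  1 × N (charge +1): no H
  1 × O: 1 H
  Total hydrogens = 4.

4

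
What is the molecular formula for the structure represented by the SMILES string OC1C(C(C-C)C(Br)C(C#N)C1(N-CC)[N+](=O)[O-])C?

C12H20BrN3O3

Heavy atoms from the SMILES: 1 Br, 12 C, 3 N, 3 O.
Implicit hydrogens by atom environment:
  5 × C: 1 H each → 5
  3 × C: 3 H each → 9
  2 × C: 2 H each → 4
  2 × C: no H
  1 × Br: no H
  1 × N: 1 H
  1 × N: no H
  1 × N (charge +1): no H
  1 × O: 1 H
  1 × O: no H
  1 × O (charge -1): no H
  Total hydrogens = 20.
Molecular formula: C12H20BrN3O3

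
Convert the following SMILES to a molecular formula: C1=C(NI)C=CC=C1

C6H6IN

Heavy atoms from the SMILES: 6 C, 1 I, 1 N.
Implicit hydrogens by atom environment:
  5 × C (aromatic): 1 H each → 5
  1 × C (aromatic): no H
  1 × I: no H
  1 × N: 1 H
  Total hydrogens = 6.
Molecular formula: C6H6IN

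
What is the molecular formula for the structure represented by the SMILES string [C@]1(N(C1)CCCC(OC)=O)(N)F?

Heavy atoms from the SMILES: 7 C, 1 F, 2 N, 2 O.
Implicit hydrogens by atom environment:
  4 × C: 2 H each → 8
  2 × C: no H
  2 × O: no H
  1 × C: 3 H
  1 × F: no H
  1 × N: 2 H
  1 × N: no H
  Total hydrogens = 13.
Molecular formula: C7H13FN2O2

C7H13FN2O2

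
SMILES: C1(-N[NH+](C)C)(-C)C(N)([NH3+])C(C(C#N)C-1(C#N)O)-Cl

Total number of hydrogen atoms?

Hydrogens are implicit in SMILES; fill each atom to its normal valence:
  5 × C: no H
  3 × C: 3 H each → 9
  2 × C: 1 H each → 2
  2 × N: no H
  1 × Cl: no H
  1 × N (charge +1): 3 H
  1 × N: 2 H
  1 × N: 1 H
  1 × N (charge +1): 1 H
  1 × O: 1 H
  Total hydrogens = 19.

19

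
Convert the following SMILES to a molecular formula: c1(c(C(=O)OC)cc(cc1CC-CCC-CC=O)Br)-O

C15H19BrO4

Heavy atoms from the SMILES: 1 Br, 15 C, 4 O.
Implicit hydrogens by atom environment:
  6 × C: 2 H each → 12
  4 × C (aromatic): no H
  3 × O: no H
  2 × C (aromatic): 1 H each → 2
  1 × Br: no H
  1 × C: 3 H
  1 × C: 1 H
  1 × C: no H
  1 × O: 1 H
  Total hydrogens = 19.
Molecular formula: C15H19BrO4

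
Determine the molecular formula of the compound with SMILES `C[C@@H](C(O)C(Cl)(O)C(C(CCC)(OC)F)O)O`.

Heavy atoms from the SMILES: 10 C, 1 Cl, 1 F, 5 O.
Implicit hydrogens by atom environment:
  4 × O: 1 H each → 4
  3 × C: 3 H each → 9
  3 × C: 1 H each → 3
  2 × C: 2 H each → 4
  2 × C: no H
  1 × Cl: no H
  1 × F: no H
  1 × O: no H
  Total hydrogens = 20.
Molecular formula: C10H20ClFO5

C10H20ClFO5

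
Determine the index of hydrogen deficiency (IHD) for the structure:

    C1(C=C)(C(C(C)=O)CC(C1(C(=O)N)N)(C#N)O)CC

6

Molecular formula from the SMILES: C13H19N3O3.
DoU = (2C + 2 + N − H − X)/2 = (2·13 + 2 + 3 − 19 − 0)/2 = 12/2 = 6.
(Structurally: 1 ring(s) + 5 π bond(s) = 6.)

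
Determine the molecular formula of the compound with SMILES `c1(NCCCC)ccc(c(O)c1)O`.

C10H15NO2

Heavy atoms from the SMILES: 10 C, 1 N, 2 O.
Implicit hydrogens by atom environment:
  3 × C: 2 H each → 6
  3 × C (aromatic): 1 H each → 3
  3 × C (aromatic): no H
  2 × O: 1 H each → 2
  1 × C: 3 H
  1 × N: 1 H
  Total hydrogens = 15.
Molecular formula: C10H15NO2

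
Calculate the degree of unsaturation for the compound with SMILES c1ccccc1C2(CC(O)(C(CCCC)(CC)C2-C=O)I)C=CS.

Molecular formula from the SMILES: C20H27IO2S.
DoU = (2C + 2 + N − H − X)/2 = (2·20 + 2 + 0 − 27 − 1)/2 = 14/2 = 7.
(Structurally: 2 ring(s) + 5 π bond(s) = 7.)

7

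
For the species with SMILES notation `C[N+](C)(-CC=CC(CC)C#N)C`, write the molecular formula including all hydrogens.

Heavy atoms from the SMILES: 10 C, 2 N.
Implicit hydrogens by atom environment:
  4 × C: 3 H each → 12
  3 × C: 1 H each → 3
  2 × C: 2 H each → 4
  1 × C: no H
  1 × N (charge +1): no H
  1 × N: no H
  Total hydrogens = 19.
Net charge +1.
Molecular formula: C10H19N2+

C10H19N2+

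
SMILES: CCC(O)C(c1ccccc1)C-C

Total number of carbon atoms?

12

The symbol for carbon appears 12 times in the SMILES. Lowercase c denotes aromatic carbon and counts toward C.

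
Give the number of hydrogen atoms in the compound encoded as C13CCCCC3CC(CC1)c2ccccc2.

Hydrogens are implicit in SMILES; fill each atom to its normal valence:
  7 × C: 2 H each → 14
  5 × C (aromatic): 1 H each → 5
  3 × C: 1 H each → 3
  1 × C (aromatic): no H
  Total hydrogens = 22.

22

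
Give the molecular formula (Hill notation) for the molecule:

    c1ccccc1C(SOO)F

C7H7FO2S

Heavy atoms from the SMILES: 7 C, 1 F, 2 O, 1 S.
Implicit hydrogens by atom environment:
  5 × C (aromatic): 1 H each → 5
  1 × C: 1 H
  1 × C (aromatic): no H
  1 × F: no H
  1 × O: 1 H
  1 × O: no H
  1 × S: no H
  Total hydrogens = 7.
Molecular formula: C7H7FO2S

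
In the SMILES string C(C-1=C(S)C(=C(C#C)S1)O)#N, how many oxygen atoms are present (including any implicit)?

1

The symbol for oxygen appears 1 time in the SMILES.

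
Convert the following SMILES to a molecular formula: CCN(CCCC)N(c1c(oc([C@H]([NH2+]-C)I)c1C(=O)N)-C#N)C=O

Heavy atoms from the SMILES: 15 C, 1 I, 5 N, 3 O.
Implicit hydrogens by atom environment:
  4 × C: 2 H each → 8
  4 × C (aromatic): no H
  3 × C: 3 H each → 9
  3 × N: no H
  2 × C: 1 H each → 2
  2 × C: no H
  2 × O: no H
  1 × I: no H
  1 × N (charge +1): 2 H
  1 × N: 2 H
  1 × O (aromatic): no H
  Total hydrogens = 23.
Net charge +1.
Molecular formula: C15H23IN5O3+

C15H23IN5O3+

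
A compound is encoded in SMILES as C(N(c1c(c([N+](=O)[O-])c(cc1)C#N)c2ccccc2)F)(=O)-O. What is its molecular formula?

C14H8FN3O4

Heavy atoms from the SMILES: 14 C, 1 F, 3 N, 4 O.
Implicit hydrogens by atom environment:
  7 × C (aromatic): 1 H each → 7
  5 × C (aromatic): no H
  2 × C: no H
  2 × N: no H
  2 × O: no H
  1 × F: no H
  1 × N (charge +1): no H
  1 × O: 1 H
  1 × O (charge -1): no H
  Total hydrogens = 8.
Molecular formula: C14H8FN3O4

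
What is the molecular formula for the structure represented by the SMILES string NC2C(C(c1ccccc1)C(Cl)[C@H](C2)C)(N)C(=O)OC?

Heavy atoms from the SMILES: 15 C, 1 Cl, 2 N, 2 O.
Implicit hydrogens by atom environment:
  5 × C (aromatic): 1 H each → 5
  4 × C: 1 H each → 4
  2 × C: 3 H each → 6
  2 × C: no H
  2 × N: 2 H each → 4
  2 × O: no H
  1 × C: 2 H
  1 × C (aromatic): no H
  1 × Cl: no H
  Total hydrogens = 21.
Molecular formula: C15H21ClN2O2

C15H21ClN2O2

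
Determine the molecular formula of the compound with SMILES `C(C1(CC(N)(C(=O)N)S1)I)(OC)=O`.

C6H9IN2O3S

Heavy atoms from the SMILES: 6 C, 1 I, 2 N, 3 O, 1 S.
Implicit hydrogens by atom environment:
  4 × C: no H
  3 × O: no H
  2 × N: 2 H each → 4
  1 × C: 3 H
  1 × C: 2 H
  1 × I: no H
  1 × S: no H
  Total hydrogens = 9.
Molecular formula: C6H9IN2O3S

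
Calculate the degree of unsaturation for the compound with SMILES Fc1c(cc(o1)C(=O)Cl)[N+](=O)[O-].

Molecular formula from the SMILES: C5HClFNO4.
DoU = (2C + 2 + N − H − X)/2 = (2·5 + 2 + 1 − 1 − 2)/2 = 10/2 = 5.
(Structurally: 1 ring(s) + 4 π bond(s) = 5.)

5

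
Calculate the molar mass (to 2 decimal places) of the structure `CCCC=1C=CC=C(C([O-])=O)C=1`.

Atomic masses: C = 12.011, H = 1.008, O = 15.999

Molecular formula: C10H11O2-.
M = 10×12.011 + 11×1.008 + 2×15.999 = 163.20 g/mol.

163.20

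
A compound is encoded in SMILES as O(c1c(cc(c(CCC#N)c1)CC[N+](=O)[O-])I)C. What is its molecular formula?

Heavy atoms from the SMILES: 12 C, 1 I, 2 N, 3 O.
Implicit hydrogens by atom environment:
  4 × C: 2 H each → 8
  4 × C (aromatic): no H
  2 × C (aromatic): 1 H each → 2
  2 × O: no H
  1 × C: 3 H
  1 × C: no H
  1 × I: no H
  1 × N: no H
  1 × N (charge +1): no H
  1 × O (charge -1): no H
  Total hydrogens = 13.
Molecular formula: C12H13IN2O3

C12H13IN2O3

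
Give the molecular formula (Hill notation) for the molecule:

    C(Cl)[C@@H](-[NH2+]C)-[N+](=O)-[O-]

Heavy atoms from the SMILES: 3 C, 1 Cl, 2 N, 2 O.
Implicit hydrogens by atom environment:
  1 × C: 3 H
  1 × C: 2 H
  1 × C: 1 H
  1 × Cl: no H
  1 × N (charge +1): 2 H
  1 × N (charge +1): no H
  1 × O: no H
  1 × O (charge -1): no H
  Total hydrogens = 8.
Net charge +1.
Molecular formula: C3H8ClN2O2+

C3H8ClN2O2+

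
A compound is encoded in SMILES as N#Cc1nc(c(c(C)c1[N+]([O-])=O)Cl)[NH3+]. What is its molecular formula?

Heavy atoms from the SMILES: 7 C, 1 Cl, 4 N, 2 O.
Implicit hydrogens by atom environment:
  5 × C (aromatic): no H
  1 × C: 3 H
  1 × C: no H
  1 × Cl: no H
  1 × N (charge +1): 3 H
  1 × N (aromatic): no H
  1 × N (charge +1): no H
  1 × N: no H
  1 × O: no H
  1 × O (charge -1): no H
  Total hydrogens = 6.
Net charge +1.
Molecular formula: C7H6ClN4O2+

C7H6ClN4O2+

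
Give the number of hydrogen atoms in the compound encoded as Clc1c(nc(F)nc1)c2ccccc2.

6

Hydrogens are implicit in SMILES; fill each atom to its normal valence:
  6 × C (aromatic): 1 H each → 6
  4 × C (aromatic): no H
  2 × N (aromatic): no H
  1 × Cl: no H
  1 × F: no H
  Total hydrogens = 6.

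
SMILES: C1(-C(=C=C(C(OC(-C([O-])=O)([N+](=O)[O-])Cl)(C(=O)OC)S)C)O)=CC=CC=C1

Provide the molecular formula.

Heavy atoms from the SMILES: 15 C, 1 Cl, 1 N, 8 O, 1 S.
Implicit hydrogens by atom environment:
  7 × C: no H
  5 × C (aromatic): 1 H each → 5
  5 × O: no H
  2 × C: 3 H each → 6
  2 × O (charge -1): no H
  1 × C (aromatic): no H
  1 × Cl: no H
  1 × N (charge +1): no H
  1 × O: 1 H
  1 × S: 1 H
  Total hydrogens = 13.
Net charge -1.
Molecular formula: C15H13ClNO8S-

C15H13ClNO8S-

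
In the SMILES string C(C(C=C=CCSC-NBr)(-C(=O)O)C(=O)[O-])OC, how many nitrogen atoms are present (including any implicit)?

The symbol for nitrogen appears 1 time in the SMILES.

1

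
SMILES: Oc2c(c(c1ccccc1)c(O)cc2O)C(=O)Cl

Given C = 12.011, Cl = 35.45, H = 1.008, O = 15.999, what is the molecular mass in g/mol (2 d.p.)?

264.66

Molecular formula: C13H9ClO4.
M = 13×12.011 + 1×35.45 + 9×1.008 + 4×15.999 = 264.66 g/mol.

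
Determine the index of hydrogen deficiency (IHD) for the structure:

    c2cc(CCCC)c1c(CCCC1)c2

Molecular formula from the SMILES: C14H20.
DoU = (2C + 2 + N − H − X)/2 = (2·14 + 2 + 0 − 20 − 0)/2 = 10/2 = 5.
(Structurally: 2 ring(s) + 3 π bond(s) = 5.)

5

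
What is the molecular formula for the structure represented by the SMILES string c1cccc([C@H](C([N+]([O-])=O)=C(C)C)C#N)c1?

C12H12N2O2

Heavy atoms from the SMILES: 12 C, 2 N, 2 O.
Implicit hydrogens by atom environment:
  5 × C (aromatic): 1 H each → 5
  3 × C: no H
  2 × C: 3 H each → 6
  1 × C: 1 H
  1 × C (aromatic): no H
  1 × N: no H
  1 × N (charge +1): no H
  1 × O: no H
  1 × O (charge -1): no H
  Total hydrogens = 12.
Molecular formula: C12H12N2O2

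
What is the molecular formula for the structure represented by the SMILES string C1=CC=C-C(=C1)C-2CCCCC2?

Heavy atoms from the SMILES: 12 C.
Implicit hydrogens by atom environment:
  5 × C: 2 H each → 10
  5 × C (aromatic): 1 H each → 5
  1 × C: 1 H
  1 × C (aromatic): no H
  Total hydrogens = 16.
Molecular formula: C12H16

C12H16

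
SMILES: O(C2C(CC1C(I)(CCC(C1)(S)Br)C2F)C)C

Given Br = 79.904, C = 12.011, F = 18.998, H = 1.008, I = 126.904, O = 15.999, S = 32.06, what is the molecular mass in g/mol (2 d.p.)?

Molecular formula: C12H19BrFIOS.
M = 1×79.904 + 12×12.011 + 1×18.998 + 19×1.008 + 1×126.904 + 1×15.999 + 1×32.06 = 437.15 g/mol.

437.15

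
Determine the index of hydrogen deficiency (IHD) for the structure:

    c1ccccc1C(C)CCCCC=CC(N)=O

6

Molecular formula from the SMILES: C15H21NO.
DoU = (2C + 2 + N − H − X)/2 = (2·15 + 2 + 1 − 21 − 0)/2 = 12/2 = 6.
(Structurally: 1 ring(s) + 5 π bond(s) = 6.)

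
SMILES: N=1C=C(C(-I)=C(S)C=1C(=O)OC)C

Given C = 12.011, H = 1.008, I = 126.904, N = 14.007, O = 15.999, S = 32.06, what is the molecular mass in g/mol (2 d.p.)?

309.12

Molecular formula: C8H8INO2S.
M = 8×12.011 + 8×1.008 + 1×126.904 + 1×14.007 + 2×15.999 + 1×32.06 = 309.12 g/mol.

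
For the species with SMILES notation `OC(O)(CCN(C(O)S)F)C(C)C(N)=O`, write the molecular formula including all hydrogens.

C7H15FN2O4S

Heavy atoms from the SMILES: 7 C, 1 F, 2 N, 4 O, 1 S.
Implicit hydrogens by atom environment:
  3 × O: 1 H each → 3
  2 × C: 2 H each → 4
  2 × C: 1 H each → 2
  2 × C: no H
  1 × C: 3 H
  1 × F: no H
  1 × N: 2 H
  1 × N: no H
  1 × O: no H
  1 × S: 1 H
  Total hydrogens = 15.
Molecular formula: C7H15FN2O4S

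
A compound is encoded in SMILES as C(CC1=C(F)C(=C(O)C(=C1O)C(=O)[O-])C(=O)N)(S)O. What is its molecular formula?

C10H9FNO6S-

Heavy atoms from the SMILES: 10 C, 1 F, 1 N, 6 O, 1 S.
Implicit hydrogens by atom environment:
  6 × C (aromatic): no H
  3 × O: 1 H each → 3
  2 × C: no H
  2 × O: no H
  1 × C: 2 H
  1 × C: 1 H
  1 × F: no H
  1 × N: 2 H
  1 × O (charge -1): no H
  1 × S: 1 H
  Total hydrogens = 9.
Net charge -1.
Molecular formula: C10H9FNO6S-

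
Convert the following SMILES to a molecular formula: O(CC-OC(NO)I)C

C4H10INO3

Heavy atoms from the SMILES: 4 C, 1 I, 1 N, 3 O.
Implicit hydrogens by atom environment:
  2 × C: 2 H each → 4
  2 × O: no H
  1 × C: 3 H
  1 × C: 1 H
  1 × I: no H
  1 × N: 1 H
  1 × O: 1 H
  Total hydrogens = 10.
Molecular formula: C4H10INO3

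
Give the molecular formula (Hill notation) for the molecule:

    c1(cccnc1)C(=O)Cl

Heavy atoms from the SMILES: 6 C, 1 Cl, 1 N, 1 O.
Implicit hydrogens by atom environment:
  4 × C (aromatic): 1 H each → 4
  1 × C (aromatic): no H
  1 × C: no H
  1 × Cl: no H
  1 × N (aromatic): no H
  1 × O: no H
  Total hydrogens = 4.
Molecular formula: C6H4ClNO

C6H4ClNO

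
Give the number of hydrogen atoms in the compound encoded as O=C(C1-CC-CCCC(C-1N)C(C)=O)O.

Hydrogens are implicit in SMILES; fill each atom to its normal valence:
  5 × C: 2 H each → 10
  3 × C: 1 H each → 3
  2 × C: no H
  2 × O: no H
  1 × C: 3 H
  1 × N: 2 H
  1 × O: 1 H
  Total hydrogens = 19.

19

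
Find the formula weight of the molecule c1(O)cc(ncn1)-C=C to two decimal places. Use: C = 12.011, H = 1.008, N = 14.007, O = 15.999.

122.13

Molecular formula: C6H6N2O.
M = 6×12.011 + 6×1.008 + 2×14.007 + 1×15.999 = 122.13 g/mol.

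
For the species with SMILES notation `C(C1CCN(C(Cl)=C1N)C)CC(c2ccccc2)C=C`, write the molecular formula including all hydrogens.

Heavy atoms from the SMILES: 17 C, 1 Cl, 2 N.
Implicit hydrogens by atom environment:
  5 × C: 2 H each → 10
  5 × C (aromatic): 1 H each → 5
  3 × C: 1 H each → 3
  2 × C: no H
  1 × C: 3 H
  1 × C (aromatic): no H
  1 × Cl: no H
  1 × N: 2 H
  1 × N: no H
  Total hydrogens = 23.
Molecular formula: C17H23ClN2

C17H23ClN2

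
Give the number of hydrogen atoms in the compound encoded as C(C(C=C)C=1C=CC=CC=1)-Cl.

Hydrogens are implicit in SMILES; fill each atom to its normal valence:
  5 × C (aromatic): 1 H each → 5
  2 × C: 2 H each → 4
  2 × C: 1 H each → 2
  1 × C (aromatic): no H
  1 × Cl: no H
  Total hydrogens = 11.

11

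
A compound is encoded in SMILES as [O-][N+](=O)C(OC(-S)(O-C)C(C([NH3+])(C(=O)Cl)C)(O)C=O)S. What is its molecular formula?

Heavy atoms from the SMILES: 8 C, 1 Cl, 2 N, 7 O, 2 S.
Implicit hydrogens by atom environment:
  5 × O: no H
  4 × C: no H
  2 × C: 3 H each → 6
  2 × C: 1 H each → 2
  2 × S: 1 H each → 2
  1 × Cl: no H
  1 × N (charge +1): 3 H
  1 × N (charge +1): no H
  1 × O: 1 H
  1 × O (charge -1): no H
  Total hydrogens = 14.
Net charge +1.
Molecular formula: C8H14ClN2O7S2+

C8H14ClN2O7S2+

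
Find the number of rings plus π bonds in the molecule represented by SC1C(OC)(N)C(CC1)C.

Molecular formula from the SMILES: C7H15NOS.
DoU = (2C + 2 + N − H − X)/2 = (2·7 + 2 + 1 − 15 − 0)/2 = 2/2 = 1.
(Structurally: 1 ring(s) + 0 π bond(s) = 1.)

1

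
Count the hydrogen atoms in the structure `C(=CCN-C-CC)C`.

Hydrogens are implicit in SMILES; fill each atom to its normal valence:
  3 × C: 2 H each → 6
  2 × C: 3 H each → 6
  2 × C: 1 H each → 2
  1 × N: 1 H
  Total hydrogens = 15.

15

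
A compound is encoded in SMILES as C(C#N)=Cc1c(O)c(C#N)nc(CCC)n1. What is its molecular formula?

Heavy atoms from the SMILES: 11 C, 4 N, 1 O.
Implicit hydrogens by atom environment:
  4 × C (aromatic): no H
  2 × C: 2 H each → 4
  2 × C: 1 H each → 2
  2 × C: no H
  2 × N (aromatic): no H
  2 × N: no H
  1 × C: 3 H
  1 × O: 1 H
  Total hydrogens = 10.
Molecular formula: C11H10N4O

C11H10N4O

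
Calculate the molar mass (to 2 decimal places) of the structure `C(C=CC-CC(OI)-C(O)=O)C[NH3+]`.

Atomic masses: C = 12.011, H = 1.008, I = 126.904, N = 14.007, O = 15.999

Molecular formula: C8H15INO3+.
M = 8×12.011 + 15×1.008 + 1×126.904 + 1×14.007 + 3×15.999 = 300.12 g/mol.

300.12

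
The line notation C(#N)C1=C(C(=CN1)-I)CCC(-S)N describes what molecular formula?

Heavy atoms from the SMILES: 8 C, 1 I, 3 N, 1 S.
Implicit hydrogens by atom environment:
  3 × C (aromatic): no H
  2 × C: 2 H each → 4
  1 × C (aromatic): 1 H
  1 × C: 1 H
  1 × C: no H
  1 × I: no H
  1 × N: 2 H
  1 × N (aromatic): 1 H
  1 × N: no H
  1 × S: 1 H
  Total hydrogens = 10.
Molecular formula: C8H10IN3S

C8H10IN3S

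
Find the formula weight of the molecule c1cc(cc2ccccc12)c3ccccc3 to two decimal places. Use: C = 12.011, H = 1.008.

204.27

Molecular formula: C16H12.
M = 16×12.011 + 12×1.008 = 204.27 g/mol.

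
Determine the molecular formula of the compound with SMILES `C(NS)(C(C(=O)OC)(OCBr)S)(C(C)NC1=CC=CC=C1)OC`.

Heavy atoms from the SMILES: 1 Br, 14 C, 2 N, 4 O, 2 S.
Implicit hydrogens by atom environment:
  5 × C (aromatic): 1 H each → 5
  4 × O: no H
  3 × C: 3 H each → 9
  3 × C: no H
  2 × N: 1 H each → 2
  2 × S: 1 H each → 2
  1 × Br: no H
  1 × C: 2 H
  1 × C: 1 H
  1 × C (aromatic): no H
  Total hydrogens = 21.
Molecular formula: C14H21BrN2O4S2

C14H21BrN2O4S2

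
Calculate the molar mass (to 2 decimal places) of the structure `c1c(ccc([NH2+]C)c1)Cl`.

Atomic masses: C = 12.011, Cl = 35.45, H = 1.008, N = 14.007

Molecular formula: C7H9ClN+.
M = 7×12.011 + 1×35.45 + 9×1.008 + 1×14.007 = 142.61 g/mol.

142.61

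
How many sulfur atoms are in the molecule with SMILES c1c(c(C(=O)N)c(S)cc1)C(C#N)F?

The symbol for sulfur appears 1 time in the SMILES.

1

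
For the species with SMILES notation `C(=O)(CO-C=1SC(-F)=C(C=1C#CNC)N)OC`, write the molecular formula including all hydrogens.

Heavy atoms from the SMILES: 10 C, 1 F, 2 N, 3 O, 1 S.
Implicit hydrogens by atom environment:
  4 × C (aromatic): no H
  3 × C: no H
  3 × O: no H
  2 × C: 3 H each → 6
  1 × C: 2 H
  1 × F: no H
  1 × N: 2 H
  1 × N: 1 H
  1 × S (aromatic): no H
  Total hydrogens = 11.
Molecular formula: C10H11FN2O3S

C10H11FN2O3S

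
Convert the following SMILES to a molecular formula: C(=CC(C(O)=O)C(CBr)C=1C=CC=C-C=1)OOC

Heavy atoms from the SMILES: 1 Br, 13 C, 4 O.
Implicit hydrogens by atom environment:
  5 × C (aromatic): 1 H each → 5
  4 × C: 1 H each → 4
  3 × O: no H
  1 × Br: no H
  1 × C: 3 H
  1 × C: 2 H
  1 × C (aromatic): no H
  1 × C: no H
  1 × O: 1 H
  Total hydrogens = 15.
Molecular formula: C13H15BrO4

C13H15BrO4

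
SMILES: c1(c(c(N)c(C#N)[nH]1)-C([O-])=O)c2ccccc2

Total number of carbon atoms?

The symbol for carbon appears 12 times in the SMILES. Lowercase c denotes aromatic carbon and counts toward C.

12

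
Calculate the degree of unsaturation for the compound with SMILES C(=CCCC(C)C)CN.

Molecular formula from the SMILES: C8H17N.
DoU = (2C + 2 + N − H − X)/2 = (2·8 + 2 + 1 − 17 − 0)/2 = 2/2 = 1.
(Structurally: 0 ring(s) + 1 π bond(s) = 1.)

1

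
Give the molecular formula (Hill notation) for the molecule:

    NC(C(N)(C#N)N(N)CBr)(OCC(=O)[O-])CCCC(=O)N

Heavy atoms from the SMILES: 1 Br, 10 C, 6 N, 4 O.
Implicit hydrogens by atom environment:
  5 × C: 2 H each → 10
  5 × C: no H
  4 × N: 2 H each → 8
  3 × O: no H
  2 × N: no H
  1 × Br: no H
  1 × O (charge -1): no H
  Total hydrogens = 18.
Net charge -1.
Molecular formula: C10H18BrN6O4-

C10H18BrN6O4-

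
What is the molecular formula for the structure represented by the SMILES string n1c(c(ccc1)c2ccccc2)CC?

Heavy atoms from the SMILES: 13 C, 1 N.
Implicit hydrogens by atom environment:
  8 × C (aromatic): 1 H each → 8
  3 × C (aromatic): no H
  1 × C: 3 H
  1 × C: 2 H
  1 × N (aromatic): no H
  Total hydrogens = 13.
Molecular formula: C13H13N

C13H13N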